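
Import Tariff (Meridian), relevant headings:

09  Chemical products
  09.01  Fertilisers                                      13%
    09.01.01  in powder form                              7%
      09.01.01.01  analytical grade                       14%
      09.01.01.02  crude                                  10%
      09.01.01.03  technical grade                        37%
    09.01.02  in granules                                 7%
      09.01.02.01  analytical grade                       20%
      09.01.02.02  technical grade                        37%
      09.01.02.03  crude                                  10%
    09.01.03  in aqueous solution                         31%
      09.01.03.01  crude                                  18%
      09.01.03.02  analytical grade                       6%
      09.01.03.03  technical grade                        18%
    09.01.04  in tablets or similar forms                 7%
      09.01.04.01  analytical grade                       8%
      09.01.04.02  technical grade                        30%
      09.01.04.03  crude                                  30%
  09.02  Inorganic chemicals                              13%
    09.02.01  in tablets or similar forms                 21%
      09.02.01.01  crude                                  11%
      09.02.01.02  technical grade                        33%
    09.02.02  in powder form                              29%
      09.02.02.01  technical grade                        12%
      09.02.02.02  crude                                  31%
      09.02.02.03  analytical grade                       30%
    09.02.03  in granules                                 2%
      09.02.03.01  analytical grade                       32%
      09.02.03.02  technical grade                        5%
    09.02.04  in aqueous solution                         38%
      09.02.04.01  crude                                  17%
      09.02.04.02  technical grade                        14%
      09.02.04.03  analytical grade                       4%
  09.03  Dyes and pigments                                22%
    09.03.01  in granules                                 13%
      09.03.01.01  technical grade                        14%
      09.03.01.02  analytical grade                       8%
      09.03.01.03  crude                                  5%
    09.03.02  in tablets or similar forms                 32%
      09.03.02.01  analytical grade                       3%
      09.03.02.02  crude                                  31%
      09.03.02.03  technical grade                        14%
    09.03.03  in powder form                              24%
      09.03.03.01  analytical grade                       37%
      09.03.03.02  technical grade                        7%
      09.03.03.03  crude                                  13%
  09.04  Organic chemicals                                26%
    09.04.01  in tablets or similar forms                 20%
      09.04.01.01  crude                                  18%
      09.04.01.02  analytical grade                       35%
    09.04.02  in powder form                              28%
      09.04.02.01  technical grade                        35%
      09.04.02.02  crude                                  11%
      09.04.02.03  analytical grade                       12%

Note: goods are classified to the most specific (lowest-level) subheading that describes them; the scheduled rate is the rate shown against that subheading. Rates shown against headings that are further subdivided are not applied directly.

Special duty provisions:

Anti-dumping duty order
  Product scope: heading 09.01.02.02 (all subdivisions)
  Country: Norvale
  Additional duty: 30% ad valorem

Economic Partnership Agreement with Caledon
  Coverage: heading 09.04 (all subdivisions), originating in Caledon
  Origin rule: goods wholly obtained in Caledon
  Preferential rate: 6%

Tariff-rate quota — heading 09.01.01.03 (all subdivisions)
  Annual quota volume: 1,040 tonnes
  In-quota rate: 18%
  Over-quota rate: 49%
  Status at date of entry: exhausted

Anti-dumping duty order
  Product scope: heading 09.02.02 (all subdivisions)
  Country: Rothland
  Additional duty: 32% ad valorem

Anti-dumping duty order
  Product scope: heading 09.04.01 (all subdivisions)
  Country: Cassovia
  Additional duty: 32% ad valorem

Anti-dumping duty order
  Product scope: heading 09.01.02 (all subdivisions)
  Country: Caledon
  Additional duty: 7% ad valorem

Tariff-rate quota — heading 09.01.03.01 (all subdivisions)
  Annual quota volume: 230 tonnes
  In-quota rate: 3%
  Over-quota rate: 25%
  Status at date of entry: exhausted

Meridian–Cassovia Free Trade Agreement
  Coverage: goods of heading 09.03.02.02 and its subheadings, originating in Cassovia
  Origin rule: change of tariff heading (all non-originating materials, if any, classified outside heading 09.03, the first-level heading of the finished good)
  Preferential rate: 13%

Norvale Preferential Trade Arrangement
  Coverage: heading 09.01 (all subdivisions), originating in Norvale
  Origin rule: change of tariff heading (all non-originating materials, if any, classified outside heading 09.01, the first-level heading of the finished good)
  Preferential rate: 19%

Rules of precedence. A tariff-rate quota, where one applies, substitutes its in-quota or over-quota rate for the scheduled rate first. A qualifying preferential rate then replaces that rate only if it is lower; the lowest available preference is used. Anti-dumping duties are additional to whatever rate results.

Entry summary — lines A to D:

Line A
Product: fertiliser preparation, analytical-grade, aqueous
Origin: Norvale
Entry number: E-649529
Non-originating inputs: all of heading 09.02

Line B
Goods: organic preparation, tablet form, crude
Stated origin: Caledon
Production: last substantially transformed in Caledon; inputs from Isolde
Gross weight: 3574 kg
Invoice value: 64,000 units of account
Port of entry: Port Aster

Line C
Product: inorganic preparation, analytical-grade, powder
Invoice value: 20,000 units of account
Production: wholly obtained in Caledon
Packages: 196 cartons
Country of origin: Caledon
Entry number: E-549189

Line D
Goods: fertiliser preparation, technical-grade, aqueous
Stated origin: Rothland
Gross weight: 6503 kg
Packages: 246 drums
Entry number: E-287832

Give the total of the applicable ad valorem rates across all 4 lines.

Line A: fertiliser → 09.01; aqueous → 09.01.03; analytical-grade → 09.01.03.02. Scheduled 6%. Norvale agreement on 09.01: CTH met → 19% available; preference 19% not lower than 6% → no reduction. → 6%.
Line B: organic → 09.04; tablet form → 09.04.01; crude → 09.04.01.01. Scheduled 18%. Caledon agreement on 09.04: not wholly obtained. → 18%.
Line C: inorganic → 09.02; powder → 09.02.02; analytical-grade → 09.02.02.03. Scheduled 30%. Caledon agreement on 09.04: 09.02.02.03 not covered. → 30%.
Line D: fertiliser → 09.01; aqueous → 09.01.03; technical-grade → 09.01.03.03. Scheduled 18%. No special measure applies. → 18%.
Sum: 6% + 18% + 30% + 18% = 72%.

72%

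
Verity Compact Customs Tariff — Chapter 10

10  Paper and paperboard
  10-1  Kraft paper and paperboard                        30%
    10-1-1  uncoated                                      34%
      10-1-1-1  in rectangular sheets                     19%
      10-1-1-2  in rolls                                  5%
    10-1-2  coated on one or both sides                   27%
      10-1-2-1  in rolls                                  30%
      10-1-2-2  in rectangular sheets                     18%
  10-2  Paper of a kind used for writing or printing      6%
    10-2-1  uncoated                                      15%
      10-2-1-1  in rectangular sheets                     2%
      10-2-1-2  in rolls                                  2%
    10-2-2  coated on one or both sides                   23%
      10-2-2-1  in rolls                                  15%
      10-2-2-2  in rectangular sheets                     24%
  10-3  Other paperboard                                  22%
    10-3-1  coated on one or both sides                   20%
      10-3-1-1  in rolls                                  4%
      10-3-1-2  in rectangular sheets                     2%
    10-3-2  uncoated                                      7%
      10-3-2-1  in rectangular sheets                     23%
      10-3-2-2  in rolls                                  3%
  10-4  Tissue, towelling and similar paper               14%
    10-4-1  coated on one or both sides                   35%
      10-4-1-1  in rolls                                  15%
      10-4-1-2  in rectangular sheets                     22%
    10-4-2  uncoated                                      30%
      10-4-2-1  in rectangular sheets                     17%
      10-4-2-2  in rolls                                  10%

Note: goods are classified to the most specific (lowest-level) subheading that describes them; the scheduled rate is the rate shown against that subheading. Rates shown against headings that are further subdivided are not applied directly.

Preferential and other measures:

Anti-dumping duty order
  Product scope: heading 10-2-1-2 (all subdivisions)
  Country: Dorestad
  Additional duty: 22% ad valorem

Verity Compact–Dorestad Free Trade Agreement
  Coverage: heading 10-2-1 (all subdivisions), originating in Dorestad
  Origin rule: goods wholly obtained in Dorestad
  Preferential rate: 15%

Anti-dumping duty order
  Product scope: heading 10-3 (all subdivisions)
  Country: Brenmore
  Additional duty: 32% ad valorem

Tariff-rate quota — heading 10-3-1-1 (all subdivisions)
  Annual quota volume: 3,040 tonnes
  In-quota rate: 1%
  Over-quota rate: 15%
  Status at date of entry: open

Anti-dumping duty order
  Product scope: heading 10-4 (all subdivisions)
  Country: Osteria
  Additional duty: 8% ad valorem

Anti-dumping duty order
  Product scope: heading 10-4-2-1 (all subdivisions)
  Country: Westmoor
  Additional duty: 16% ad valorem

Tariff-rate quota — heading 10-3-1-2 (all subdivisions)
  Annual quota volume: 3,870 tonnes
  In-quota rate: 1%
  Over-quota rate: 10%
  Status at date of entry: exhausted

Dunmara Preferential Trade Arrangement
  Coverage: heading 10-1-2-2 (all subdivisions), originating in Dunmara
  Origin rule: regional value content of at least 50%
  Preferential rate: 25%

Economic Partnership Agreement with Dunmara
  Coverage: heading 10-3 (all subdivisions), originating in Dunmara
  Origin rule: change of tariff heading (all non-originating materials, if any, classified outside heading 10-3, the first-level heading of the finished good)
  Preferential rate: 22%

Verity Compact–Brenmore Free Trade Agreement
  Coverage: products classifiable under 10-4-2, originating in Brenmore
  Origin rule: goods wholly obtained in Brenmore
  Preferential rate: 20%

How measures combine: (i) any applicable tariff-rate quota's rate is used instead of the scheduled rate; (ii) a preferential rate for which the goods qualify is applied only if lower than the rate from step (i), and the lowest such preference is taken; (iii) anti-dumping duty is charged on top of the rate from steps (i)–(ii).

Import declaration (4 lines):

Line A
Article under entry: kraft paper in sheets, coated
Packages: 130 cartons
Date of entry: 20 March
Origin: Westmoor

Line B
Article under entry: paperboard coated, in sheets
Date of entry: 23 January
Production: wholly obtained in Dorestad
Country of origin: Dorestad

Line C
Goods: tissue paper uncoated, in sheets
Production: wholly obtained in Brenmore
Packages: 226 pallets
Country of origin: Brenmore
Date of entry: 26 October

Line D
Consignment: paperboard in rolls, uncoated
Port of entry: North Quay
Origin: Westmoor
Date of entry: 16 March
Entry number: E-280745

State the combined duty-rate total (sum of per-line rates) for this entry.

Line A: kraft paper → 10-1; coated → 10-1-2; in sheets → 10-1-2-2. Scheduled 18%. No special measure applies. → 18%.
Line B: paperboard → 10-3; coated → 10-3-1; in sheets → 10-3-1-2. Scheduled 2%. quota on 10-3-1-2 exhausted → over-quota 10%; Dorestad agreement on 10-2-1: 10-3-1-2 not covered. → 10%.
Line C: tissue paper → 10-4; uncoated → 10-4-2; in sheets → 10-4-2-1. Scheduled 17%. Brenmore agreement on 10-4-2: wholly obtained → 20% available; preference 20% not lower than 17% → no reduction. → 17%.
Line D: paperboard → 10-3; uncoated → 10-3-2; in rolls → 10-3-2-2. Scheduled 3%. No special measure applies. → 3%.
Sum: 18% + 10% + 17% + 3% = 48%.

48%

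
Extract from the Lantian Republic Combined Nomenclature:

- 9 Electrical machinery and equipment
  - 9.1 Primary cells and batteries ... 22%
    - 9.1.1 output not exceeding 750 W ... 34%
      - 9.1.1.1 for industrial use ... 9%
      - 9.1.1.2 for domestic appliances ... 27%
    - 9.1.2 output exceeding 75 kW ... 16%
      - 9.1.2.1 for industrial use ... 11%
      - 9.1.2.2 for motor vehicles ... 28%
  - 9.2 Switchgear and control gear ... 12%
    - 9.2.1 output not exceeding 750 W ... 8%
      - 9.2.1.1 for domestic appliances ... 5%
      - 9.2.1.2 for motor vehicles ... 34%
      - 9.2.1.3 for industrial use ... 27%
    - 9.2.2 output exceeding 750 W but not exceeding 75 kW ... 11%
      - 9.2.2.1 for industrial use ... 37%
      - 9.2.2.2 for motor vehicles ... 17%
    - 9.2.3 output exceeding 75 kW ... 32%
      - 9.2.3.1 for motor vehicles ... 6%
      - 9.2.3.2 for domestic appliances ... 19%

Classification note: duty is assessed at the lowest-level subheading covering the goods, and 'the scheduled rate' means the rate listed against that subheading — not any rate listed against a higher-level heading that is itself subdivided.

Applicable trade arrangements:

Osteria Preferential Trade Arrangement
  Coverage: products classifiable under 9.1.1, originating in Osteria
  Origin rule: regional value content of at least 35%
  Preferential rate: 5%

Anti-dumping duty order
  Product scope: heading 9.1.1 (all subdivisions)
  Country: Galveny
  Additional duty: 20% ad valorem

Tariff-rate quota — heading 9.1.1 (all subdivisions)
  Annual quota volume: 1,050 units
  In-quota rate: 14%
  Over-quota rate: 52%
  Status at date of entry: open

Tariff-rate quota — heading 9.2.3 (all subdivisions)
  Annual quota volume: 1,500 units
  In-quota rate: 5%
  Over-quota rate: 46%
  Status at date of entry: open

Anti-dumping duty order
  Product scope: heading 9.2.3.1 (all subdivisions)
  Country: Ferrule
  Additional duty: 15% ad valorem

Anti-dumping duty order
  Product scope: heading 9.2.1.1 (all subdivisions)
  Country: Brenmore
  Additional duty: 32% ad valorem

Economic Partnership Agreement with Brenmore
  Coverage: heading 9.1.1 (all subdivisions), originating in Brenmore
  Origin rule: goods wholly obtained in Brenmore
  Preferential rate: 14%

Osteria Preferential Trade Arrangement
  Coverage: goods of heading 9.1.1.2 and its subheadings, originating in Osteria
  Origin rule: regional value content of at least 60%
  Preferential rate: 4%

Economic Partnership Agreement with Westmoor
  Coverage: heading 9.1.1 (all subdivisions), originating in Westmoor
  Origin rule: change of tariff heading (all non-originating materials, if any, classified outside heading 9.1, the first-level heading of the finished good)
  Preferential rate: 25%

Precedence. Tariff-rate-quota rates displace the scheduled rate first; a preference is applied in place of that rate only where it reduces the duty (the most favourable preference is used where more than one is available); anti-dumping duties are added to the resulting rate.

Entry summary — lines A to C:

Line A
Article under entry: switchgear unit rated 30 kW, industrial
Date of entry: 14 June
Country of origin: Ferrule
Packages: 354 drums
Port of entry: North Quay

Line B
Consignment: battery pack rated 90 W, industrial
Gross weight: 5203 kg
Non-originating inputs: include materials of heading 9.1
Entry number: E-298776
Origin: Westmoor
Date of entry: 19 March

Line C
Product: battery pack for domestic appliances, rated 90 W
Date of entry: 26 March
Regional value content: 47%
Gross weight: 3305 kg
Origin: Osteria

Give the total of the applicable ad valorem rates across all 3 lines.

56%

Line A: switchgear unit → 9.2; rated 30 kW → 9.2.2; industrial → 9.2.2.1. Scheduled 37%. No special measure applies. → 37%.
Line B: battery pack → 9.1; rated 90 W → 9.1.1; industrial → 9.1.1.1. Scheduled 9%. quota on 9.1.1 open → in-quota 14%; Westmoor agreement on 9.1.1: CTH not met. → 14%.
Line C: battery pack → 9.1; rated 90 W → 9.1.1; for domestic appliances → 9.1.1.2. Scheduled 27%. quota on 9.1.1 open → in-quota 14%; Osteria agreement on 9.1.1: RVC ≥ 35% → 5% available; Osteria agreement on 9.1.1.2: RVC < 60%; preferential 5%. → 5%.
Sum: 37% + 14% + 5% = 56%.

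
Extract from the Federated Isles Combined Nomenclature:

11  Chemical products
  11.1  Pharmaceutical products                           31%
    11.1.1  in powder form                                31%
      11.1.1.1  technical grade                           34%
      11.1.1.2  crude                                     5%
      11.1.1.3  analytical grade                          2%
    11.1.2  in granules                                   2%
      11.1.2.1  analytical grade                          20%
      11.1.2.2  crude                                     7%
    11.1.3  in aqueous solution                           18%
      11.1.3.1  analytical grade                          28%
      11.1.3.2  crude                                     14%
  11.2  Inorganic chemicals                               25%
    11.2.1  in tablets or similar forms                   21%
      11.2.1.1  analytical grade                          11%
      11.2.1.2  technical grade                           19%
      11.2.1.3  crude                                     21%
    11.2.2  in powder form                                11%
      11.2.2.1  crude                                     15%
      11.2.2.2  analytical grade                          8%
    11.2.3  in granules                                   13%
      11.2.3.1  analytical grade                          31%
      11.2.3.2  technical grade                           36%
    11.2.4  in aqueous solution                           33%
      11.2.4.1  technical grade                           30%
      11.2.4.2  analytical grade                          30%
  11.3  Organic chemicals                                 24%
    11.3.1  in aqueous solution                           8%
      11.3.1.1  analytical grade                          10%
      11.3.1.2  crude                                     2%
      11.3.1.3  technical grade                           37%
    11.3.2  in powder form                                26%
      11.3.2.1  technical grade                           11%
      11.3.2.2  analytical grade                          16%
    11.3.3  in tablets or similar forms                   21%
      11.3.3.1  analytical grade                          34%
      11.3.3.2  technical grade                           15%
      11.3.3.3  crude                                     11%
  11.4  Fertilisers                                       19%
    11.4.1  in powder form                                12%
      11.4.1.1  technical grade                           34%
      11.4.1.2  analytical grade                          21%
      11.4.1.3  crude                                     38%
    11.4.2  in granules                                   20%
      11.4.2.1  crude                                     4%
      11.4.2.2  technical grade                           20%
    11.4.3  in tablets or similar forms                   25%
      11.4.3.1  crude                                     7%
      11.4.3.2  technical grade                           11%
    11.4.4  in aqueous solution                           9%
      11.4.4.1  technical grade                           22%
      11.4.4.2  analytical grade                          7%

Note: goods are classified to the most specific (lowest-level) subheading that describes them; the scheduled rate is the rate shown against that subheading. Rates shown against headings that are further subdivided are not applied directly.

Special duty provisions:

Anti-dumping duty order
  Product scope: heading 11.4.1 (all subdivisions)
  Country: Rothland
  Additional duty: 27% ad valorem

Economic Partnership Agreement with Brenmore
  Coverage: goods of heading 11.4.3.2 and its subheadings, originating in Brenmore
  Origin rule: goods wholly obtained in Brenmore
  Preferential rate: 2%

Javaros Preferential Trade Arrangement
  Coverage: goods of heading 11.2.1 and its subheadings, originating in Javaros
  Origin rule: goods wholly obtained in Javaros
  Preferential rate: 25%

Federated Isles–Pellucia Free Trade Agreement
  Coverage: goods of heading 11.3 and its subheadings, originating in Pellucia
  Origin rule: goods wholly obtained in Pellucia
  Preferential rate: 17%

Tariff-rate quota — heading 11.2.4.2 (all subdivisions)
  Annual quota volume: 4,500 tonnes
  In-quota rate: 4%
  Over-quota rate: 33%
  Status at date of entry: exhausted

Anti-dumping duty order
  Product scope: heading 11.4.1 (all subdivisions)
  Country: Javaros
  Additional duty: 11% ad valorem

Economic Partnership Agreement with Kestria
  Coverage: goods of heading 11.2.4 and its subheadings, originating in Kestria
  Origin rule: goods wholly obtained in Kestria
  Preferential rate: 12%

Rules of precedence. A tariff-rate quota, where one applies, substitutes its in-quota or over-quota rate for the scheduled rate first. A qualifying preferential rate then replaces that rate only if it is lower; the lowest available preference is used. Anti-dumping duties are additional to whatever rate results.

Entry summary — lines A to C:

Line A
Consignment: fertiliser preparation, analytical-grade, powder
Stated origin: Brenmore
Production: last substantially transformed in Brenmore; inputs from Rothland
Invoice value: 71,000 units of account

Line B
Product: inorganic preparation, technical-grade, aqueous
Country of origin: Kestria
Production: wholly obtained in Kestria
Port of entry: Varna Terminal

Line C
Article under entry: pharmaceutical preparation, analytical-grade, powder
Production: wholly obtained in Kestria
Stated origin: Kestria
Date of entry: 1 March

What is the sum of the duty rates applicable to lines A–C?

Line A: fertiliser → 11.4; powder → 11.4.1; analytical-grade → 11.4.1.2. Scheduled 21%. Brenmore agreement on 11.4.3.2: 11.4.1.2 not covered. → 21%.
Line B: inorganic → 11.2; aqueous → 11.2.4; technical-grade → 11.2.4.1. Scheduled 30%. Kestria agreement on 11.2.4: wholly obtained → 12% available; preferential 12%. → 12%.
Line C: pharmaceutical → 11.1; powder → 11.1.1; analytical-grade → 11.1.1.3. Scheduled 2%. Kestria agreement on 11.2.4: 11.1.1.3 not covered. → 2%.
Sum: 21% + 12% + 2% = 35%.

35%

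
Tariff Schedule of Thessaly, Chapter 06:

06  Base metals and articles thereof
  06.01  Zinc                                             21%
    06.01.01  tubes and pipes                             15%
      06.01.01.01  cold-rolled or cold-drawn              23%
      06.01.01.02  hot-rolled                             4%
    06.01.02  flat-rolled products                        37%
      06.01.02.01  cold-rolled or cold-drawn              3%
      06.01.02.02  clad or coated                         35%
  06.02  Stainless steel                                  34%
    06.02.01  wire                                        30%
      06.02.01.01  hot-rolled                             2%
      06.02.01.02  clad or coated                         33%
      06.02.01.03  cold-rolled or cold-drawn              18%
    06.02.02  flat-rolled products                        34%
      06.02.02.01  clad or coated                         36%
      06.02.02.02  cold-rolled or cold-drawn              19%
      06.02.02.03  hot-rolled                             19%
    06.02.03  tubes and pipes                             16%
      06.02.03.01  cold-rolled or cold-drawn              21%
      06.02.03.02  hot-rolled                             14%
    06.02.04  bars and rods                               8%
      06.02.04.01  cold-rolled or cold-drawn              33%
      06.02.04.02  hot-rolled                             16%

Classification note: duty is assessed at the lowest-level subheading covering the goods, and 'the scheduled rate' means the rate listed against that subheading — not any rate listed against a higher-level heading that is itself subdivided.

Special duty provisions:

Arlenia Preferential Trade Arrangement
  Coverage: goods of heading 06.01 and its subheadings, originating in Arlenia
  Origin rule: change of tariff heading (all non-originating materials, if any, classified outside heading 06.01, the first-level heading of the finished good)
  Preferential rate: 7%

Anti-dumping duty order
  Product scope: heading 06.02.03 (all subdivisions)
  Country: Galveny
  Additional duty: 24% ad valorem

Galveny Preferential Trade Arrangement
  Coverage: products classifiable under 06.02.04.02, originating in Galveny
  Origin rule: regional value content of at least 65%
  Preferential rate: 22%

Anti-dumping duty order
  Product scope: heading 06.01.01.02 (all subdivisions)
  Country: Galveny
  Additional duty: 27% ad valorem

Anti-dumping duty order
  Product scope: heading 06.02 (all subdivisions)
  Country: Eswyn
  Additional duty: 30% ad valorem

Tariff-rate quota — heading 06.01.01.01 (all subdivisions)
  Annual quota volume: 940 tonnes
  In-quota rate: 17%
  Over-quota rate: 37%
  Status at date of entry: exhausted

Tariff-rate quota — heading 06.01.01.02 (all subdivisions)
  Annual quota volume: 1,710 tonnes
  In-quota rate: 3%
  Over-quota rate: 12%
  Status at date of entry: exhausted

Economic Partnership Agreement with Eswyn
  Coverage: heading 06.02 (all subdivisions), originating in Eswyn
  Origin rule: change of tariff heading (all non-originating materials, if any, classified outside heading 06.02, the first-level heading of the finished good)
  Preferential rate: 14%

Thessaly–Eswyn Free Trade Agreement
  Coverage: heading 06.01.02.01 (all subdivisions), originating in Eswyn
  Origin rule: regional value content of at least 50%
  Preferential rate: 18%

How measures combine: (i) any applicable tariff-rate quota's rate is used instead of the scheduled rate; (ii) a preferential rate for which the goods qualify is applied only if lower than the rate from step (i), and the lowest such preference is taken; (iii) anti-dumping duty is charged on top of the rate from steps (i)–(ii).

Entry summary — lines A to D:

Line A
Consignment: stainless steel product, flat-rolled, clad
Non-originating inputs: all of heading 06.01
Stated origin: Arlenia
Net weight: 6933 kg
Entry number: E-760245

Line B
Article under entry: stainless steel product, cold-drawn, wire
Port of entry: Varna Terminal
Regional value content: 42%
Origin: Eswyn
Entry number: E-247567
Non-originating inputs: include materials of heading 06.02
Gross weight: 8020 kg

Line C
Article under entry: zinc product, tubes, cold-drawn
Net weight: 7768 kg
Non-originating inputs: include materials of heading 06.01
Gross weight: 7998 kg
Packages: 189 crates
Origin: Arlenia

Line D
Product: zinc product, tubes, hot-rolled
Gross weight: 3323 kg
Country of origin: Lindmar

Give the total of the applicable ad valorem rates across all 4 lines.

133%

Line A: stainless steel → 06.02; flat-rolled → 06.02.02; clad → 06.02.02.01. Scheduled 36%. Arlenia agreement on 06.01: 06.02.02.01 not covered. → 36%.
Line B: stainless steel → 06.02; wire → 06.02.01; cold-drawn → 06.02.01.03. Scheduled 18%. Eswyn agreement on 06.02: CTH not met; Eswyn agreement on 06.01.02.01: 06.02.01.03 not covered; anti-dumping (Eswyn, 06.02): +30%; total 18% + 30% = 48%. → 48%.
Line C: zinc → 06.01; tubes → 06.01.01; cold-drawn → 06.01.01.01. Scheduled 23%. quota on 06.01.01.01 exhausted → over-quota 37%; Arlenia agreement on 06.01: CTH not met. → 37%.
Line D: zinc → 06.01; tubes → 06.01.01; hot-rolled → 06.01.01.02. Scheduled 4%. quota on 06.01.01.02 exhausted → over-quota 12%. → 12%.
Sum: 36% + 48% + 37% + 12% = 133%.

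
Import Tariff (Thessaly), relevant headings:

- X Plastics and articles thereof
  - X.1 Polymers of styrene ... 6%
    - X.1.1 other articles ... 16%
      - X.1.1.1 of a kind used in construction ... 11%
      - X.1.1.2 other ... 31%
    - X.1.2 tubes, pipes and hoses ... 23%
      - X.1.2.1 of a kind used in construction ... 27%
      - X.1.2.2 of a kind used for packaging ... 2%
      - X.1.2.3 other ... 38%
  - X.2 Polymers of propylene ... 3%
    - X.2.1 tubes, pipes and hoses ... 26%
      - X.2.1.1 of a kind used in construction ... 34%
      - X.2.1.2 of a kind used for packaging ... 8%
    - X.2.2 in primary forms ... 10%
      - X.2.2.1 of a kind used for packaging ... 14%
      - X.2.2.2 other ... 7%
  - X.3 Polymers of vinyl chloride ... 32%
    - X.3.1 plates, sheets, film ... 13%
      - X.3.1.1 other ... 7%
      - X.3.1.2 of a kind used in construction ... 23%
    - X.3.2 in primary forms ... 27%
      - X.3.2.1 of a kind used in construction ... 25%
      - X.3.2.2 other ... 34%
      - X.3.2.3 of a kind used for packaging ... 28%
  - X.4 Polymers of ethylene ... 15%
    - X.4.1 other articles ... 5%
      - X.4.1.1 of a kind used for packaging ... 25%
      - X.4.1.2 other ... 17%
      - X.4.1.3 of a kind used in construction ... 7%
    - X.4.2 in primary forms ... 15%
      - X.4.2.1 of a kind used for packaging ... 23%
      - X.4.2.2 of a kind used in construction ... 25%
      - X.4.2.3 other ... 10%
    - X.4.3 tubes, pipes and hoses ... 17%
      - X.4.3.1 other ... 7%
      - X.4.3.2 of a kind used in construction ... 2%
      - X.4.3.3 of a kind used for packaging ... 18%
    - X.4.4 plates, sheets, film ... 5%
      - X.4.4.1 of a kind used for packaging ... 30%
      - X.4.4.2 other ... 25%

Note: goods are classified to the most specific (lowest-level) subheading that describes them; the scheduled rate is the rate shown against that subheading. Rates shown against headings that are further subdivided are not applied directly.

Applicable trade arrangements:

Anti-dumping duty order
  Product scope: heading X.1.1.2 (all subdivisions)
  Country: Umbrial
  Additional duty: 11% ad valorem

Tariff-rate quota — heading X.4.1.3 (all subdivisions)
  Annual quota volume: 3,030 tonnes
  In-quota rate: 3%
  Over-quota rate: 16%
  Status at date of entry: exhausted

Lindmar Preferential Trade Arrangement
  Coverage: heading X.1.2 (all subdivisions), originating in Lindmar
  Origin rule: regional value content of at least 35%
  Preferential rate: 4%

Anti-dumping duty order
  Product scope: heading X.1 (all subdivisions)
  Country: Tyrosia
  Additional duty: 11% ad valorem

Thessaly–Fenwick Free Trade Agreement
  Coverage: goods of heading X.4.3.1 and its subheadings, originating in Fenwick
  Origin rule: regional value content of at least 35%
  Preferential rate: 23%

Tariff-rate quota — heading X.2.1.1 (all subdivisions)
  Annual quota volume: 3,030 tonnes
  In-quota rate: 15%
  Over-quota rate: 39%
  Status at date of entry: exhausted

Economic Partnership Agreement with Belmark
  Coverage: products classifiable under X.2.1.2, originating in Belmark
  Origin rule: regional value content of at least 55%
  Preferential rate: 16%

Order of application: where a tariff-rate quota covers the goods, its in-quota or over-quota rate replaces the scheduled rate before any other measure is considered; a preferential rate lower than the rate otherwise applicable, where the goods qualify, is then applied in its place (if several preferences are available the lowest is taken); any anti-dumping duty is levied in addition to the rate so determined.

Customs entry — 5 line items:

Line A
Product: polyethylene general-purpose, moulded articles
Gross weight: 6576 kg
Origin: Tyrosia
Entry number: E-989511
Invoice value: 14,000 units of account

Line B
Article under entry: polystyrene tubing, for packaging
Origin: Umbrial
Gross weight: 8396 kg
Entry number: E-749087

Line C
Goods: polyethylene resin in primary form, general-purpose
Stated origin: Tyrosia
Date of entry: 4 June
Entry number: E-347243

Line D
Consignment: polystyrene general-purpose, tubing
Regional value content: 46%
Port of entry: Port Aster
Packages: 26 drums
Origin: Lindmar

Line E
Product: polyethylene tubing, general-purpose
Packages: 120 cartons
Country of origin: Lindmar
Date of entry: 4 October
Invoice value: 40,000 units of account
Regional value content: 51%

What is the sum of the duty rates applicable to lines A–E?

40%

Line A: polyethylene → X.4; moulded articles → X.4.1; general-purpose → X.4.1.2. Scheduled 17%. No special measure applies. → 17%.
Line B: polystyrene → X.1; tubing → X.1.2; for packaging → X.1.2.2. Scheduled 2%. No special measure applies. → 2%.
Line C: polyethylene → X.4; resin in primary form → X.4.2; general-purpose → X.4.2.3. Scheduled 10%. No special measure applies. → 10%.
Line D: polystyrene → X.1; tubing → X.1.2; general-purpose → X.1.2.3. Scheduled 38%. Lindmar agreement on X.1.2: RVC ≥ 35% → 4% available; preferential 4%. → 4%.
Line E: polyethylene → X.4; tubing → X.4.3; general-purpose → X.4.3.1. Scheduled 7%. Lindmar agreement on X.1.2: X.4.3.1 not covered. → 7%.
Sum: 17% + 2% + 10% + 4% + 7% = 40%.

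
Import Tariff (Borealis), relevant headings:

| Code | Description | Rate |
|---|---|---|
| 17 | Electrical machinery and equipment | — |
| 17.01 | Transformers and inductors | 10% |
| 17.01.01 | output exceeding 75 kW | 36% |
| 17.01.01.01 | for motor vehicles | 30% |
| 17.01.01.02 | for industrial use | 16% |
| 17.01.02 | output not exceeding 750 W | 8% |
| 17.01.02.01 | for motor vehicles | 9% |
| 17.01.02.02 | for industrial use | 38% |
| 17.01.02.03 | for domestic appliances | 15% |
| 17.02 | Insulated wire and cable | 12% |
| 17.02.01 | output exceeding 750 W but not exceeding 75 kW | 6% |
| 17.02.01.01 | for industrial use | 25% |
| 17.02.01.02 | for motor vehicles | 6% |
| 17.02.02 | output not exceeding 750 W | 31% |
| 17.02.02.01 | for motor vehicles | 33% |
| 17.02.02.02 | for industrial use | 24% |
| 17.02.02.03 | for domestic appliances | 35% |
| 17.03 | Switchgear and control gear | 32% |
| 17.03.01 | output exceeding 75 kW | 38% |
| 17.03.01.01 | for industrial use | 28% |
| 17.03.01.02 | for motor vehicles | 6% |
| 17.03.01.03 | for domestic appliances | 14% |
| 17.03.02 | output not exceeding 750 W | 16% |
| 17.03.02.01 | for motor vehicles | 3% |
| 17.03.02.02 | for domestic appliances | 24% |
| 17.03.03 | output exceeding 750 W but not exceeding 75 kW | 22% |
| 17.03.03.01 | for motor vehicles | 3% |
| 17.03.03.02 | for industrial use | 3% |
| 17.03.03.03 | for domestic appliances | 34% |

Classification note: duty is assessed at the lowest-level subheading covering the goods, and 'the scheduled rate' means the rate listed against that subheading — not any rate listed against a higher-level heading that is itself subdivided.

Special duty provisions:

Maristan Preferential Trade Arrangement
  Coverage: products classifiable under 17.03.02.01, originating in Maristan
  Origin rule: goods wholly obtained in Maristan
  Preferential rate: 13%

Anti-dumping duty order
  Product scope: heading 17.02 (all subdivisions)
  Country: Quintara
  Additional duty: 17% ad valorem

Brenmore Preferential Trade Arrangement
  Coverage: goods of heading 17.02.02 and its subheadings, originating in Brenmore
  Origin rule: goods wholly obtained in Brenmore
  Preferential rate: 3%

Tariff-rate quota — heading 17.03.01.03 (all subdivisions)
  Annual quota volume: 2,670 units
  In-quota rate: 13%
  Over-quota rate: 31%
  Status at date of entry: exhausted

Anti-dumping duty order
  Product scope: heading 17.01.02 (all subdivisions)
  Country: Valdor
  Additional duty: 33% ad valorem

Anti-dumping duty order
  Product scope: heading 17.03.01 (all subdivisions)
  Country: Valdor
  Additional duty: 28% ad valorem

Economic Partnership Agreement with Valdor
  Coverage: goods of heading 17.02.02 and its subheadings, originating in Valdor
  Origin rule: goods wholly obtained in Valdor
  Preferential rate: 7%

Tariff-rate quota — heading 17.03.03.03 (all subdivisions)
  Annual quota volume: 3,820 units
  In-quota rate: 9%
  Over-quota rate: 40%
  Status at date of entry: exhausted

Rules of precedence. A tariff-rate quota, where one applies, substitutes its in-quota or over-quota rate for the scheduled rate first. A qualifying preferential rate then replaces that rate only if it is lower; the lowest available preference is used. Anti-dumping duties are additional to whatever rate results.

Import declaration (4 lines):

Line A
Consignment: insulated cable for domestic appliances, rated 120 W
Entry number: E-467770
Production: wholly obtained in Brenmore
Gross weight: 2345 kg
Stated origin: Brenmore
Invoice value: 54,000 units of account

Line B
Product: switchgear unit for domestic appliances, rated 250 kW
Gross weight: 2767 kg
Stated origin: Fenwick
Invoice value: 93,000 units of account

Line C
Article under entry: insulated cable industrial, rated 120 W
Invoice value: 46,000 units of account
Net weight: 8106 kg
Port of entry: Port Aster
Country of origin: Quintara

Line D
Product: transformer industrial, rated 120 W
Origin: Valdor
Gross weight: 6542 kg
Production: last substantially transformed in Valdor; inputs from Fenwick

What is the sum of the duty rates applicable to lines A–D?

Line A: insulated cable → 17.02; rated 120 W → 17.02.02; for domestic appliances → 17.02.02.03. Scheduled 35%. Brenmore agreement on 17.02.02: wholly obtained → 3% available; preferential 3%. → 3%.
Line B: switchgear unit → 17.03; rated 250 kW → 17.03.01; for domestic appliances → 17.03.01.03. Scheduled 14%. quota on 17.03.01.03 exhausted → over-quota 31%. → 31%.
Line C: insulated cable → 17.02; rated 120 W → 17.02.02; industrial → 17.02.02.02. Scheduled 24%. anti-dumping (Quintara, 17.02): +17%; total 24% + 17% = 41%. → 41%.
Line D: transformer → 17.01; rated 120 W → 17.01.02; industrial → 17.01.02.02. Scheduled 38%. Valdor agreement on 17.02.02: 17.01.02.02 not covered; anti-dumping (Valdor, 17.01.02): +33%; total 38% + 33% = 71%. → 71%.
Sum: 3% + 31% + 41% + 71% = 146%.

146%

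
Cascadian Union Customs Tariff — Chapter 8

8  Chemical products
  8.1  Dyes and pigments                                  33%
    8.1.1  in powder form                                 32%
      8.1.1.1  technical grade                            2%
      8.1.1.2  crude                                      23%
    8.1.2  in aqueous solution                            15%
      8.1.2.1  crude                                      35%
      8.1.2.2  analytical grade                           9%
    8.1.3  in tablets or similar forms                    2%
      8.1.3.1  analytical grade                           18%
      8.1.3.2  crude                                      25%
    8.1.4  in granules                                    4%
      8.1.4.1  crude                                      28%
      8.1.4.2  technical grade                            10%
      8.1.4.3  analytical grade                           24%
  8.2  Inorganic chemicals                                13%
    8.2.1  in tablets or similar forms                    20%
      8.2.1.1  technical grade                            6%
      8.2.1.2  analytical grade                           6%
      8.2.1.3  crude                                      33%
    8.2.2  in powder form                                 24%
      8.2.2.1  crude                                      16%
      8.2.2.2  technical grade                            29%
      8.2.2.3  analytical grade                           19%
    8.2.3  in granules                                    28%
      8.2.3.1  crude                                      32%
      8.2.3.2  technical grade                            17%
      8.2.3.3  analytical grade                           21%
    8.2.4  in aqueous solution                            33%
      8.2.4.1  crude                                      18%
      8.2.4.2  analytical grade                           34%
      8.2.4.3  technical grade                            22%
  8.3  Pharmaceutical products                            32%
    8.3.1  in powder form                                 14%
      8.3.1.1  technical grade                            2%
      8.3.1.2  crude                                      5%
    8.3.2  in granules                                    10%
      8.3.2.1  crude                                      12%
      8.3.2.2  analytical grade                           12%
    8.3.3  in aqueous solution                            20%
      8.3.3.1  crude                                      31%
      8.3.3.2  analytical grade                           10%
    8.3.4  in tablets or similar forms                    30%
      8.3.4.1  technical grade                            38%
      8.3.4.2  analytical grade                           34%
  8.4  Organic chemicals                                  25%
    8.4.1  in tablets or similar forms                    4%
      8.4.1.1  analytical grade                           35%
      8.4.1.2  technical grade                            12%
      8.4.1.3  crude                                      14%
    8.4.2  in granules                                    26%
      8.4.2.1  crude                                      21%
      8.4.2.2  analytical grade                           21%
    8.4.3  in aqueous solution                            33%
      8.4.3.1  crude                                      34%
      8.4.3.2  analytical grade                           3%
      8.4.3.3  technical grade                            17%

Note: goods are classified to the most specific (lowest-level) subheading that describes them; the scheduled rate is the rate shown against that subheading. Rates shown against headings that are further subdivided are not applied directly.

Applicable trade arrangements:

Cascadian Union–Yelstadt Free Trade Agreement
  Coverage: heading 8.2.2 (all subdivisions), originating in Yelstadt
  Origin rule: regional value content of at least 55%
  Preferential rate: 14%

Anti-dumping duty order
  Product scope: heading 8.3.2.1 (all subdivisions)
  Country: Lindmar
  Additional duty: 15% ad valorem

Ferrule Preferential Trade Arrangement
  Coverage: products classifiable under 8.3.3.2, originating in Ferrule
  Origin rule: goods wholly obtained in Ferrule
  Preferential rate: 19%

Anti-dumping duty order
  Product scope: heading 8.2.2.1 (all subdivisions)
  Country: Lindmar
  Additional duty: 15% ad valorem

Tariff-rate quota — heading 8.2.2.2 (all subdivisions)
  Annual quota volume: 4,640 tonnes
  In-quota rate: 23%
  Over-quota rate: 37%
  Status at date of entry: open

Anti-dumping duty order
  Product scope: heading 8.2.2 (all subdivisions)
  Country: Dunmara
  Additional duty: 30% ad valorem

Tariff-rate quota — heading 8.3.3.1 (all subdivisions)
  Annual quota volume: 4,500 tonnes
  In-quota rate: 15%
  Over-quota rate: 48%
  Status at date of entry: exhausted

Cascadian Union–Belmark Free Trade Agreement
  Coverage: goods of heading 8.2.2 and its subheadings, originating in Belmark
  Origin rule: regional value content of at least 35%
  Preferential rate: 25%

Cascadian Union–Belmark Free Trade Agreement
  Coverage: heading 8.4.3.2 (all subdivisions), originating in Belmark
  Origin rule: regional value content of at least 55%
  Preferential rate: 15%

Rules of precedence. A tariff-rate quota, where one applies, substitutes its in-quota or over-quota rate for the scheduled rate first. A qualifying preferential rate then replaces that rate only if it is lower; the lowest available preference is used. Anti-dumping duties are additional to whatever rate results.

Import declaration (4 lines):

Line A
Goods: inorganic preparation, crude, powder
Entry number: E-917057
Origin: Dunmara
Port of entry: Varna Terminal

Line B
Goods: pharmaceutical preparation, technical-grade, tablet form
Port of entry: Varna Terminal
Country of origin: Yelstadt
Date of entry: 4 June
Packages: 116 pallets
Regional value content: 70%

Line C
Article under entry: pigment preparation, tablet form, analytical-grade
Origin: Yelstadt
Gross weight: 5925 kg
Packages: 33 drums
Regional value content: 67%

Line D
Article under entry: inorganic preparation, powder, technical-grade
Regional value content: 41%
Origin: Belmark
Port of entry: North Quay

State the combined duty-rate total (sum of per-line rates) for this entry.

Line A: inorganic → 8.2; powder → 8.2.2; crude → 8.2.2.1. Scheduled 16%. anti-dumping (Dunmara, 8.2.2): +30%; total 16% + 30% = 46%. → 46%.
Line B: pharmaceutical → 8.3; tablet form → 8.3.4; technical-grade → 8.3.4.1. Scheduled 38%. Yelstadt agreement on 8.2.2: 8.3.4.1 not covered. → 38%.
Line C: pigment → 8.1; tablet form → 8.1.3; analytical-grade → 8.1.3.1. Scheduled 18%. Yelstadt agreement on 8.2.2: 8.1.3.1 not covered. → 18%.
Line D: inorganic → 8.2; powder → 8.2.2; technical-grade → 8.2.2.2. Scheduled 29%. quota on 8.2.2.2 open → in-quota 23%; Belmark agreement on 8.2.2: RVC ≥ 35% → 25% available; Belmark agreement on 8.4.3.2: 8.2.2.2 not covered; preference 25% not lower than 23% → no reduction. → 23%.
Sum: 46% + 38% + 18% + 23% = 125%.

125%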